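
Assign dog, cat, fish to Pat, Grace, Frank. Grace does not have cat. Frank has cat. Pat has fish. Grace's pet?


From clues:
  Frank → cat
  Pat → fish
By elimination, Grace gets the remaining.

dog


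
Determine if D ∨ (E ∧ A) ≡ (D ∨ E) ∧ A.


Expression 1: D ∨ (E ∧ A)
Expression 2: (D ∨ E) ∧ A
Truth table (D E A | Expr1 Expr2):
  T T T |   T     T
  T T F |   T     F   ← differ
  T F T |   T     T
  T F F |   T     F   ← differ
  F T T |   T     T
  F T F |   F     F
  F F T |   F     F
  F F F |   F     F
Counterexample: D=T, E=T, A=F gives Expr1 = T but Expr2 = F, so the expressions are NOT logically equivalent.

No


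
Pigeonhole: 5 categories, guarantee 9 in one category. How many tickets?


Pigeonhole: to guarantee k in one of n categories, need (k-1)×n + 1.
k = 9, n = 5
Minimum = (9-1) × 5 + 1 = 8 × 5 + 1

41


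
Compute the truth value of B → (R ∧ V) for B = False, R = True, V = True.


B = False, R = True, V = True
Step 1: R ∧ V = True AND True = True
Step 2: B → (True): false only when B=True and consequent=False.
Result: True

True


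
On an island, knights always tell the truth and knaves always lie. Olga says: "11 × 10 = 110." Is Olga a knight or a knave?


Statement: "11 × 10 = 110."
Actual: 11 × 10 = 110
Claimed: 110
Statement is TRUE → Olga tells the truth → Knight

Knight


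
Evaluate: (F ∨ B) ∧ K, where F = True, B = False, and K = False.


F = True, B = False, K = False
Step 1: F ∨ B = True OR False = True
Step 2: True ∧ K = True AND False = False
OR is true when at least one operand is true; AND requires both.

False


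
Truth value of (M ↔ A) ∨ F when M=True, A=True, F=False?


M = True, A = True, F = False
Expression: (M ↔ A) ∨ F
Step 1: M ↔ A = (True iff True) (true when values match) = True
Step 2: (True) ∨ F = True OR False = True

True


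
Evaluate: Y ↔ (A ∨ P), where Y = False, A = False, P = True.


Y = False, A = False, P = True
Step 1: A ∨ P = False OR True = True
Step 2: Y ↔ (True): true when both sides have same truth value.
Result: False ↔ True = False

False


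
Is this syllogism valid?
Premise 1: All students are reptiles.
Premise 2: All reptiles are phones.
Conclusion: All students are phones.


Premise 1: All students are reptiles.
Premise 2: All reptiles are phones.
Conclusion: All students are phones.
Barbara syllogism (AAA-1): All A are B, All B are C → All A are C.
Middle term (reptiles) distributed in premise 2.

Valid


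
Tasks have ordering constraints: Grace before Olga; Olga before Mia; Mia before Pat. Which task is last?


Constraints: Grace before Olga; Olga before Mia; Mia before Pat
The last task can have nothing scheduled after it, so it must never appear on the left of a 'before'.
Tasks appearing before some other task: Grace, Olga, Mia.
The only task not in that list is Pat → it is last.

Pat


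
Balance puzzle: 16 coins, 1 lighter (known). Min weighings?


Each weighing has 3 outcomes (left heavy / balance / right heavy), so k weighings distinguish at most 3^k cases; splitting into three near-equal groups achieves this.
Need 3^k ≥ 16: 3^2 = 9 < 16 ≤ 3^3 = 27
k = ⌈log₃(16)⌉ = 3

3


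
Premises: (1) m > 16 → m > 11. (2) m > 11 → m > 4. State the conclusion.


Hypothetical syllogism: P → Q, Q → R ⊢ P → R
Premise 1: m > 16 → m > 11
Premise 2: m > 11 → m > 4
Chain the implications: the middle term (m > 11) links the two.
Conclusion: If m > 16, then m > 4.

If m > 16, then m > 4.


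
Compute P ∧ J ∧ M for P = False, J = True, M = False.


P = False, J = True, M = False
Step 1: P ∧ J = False AND True = False
Step 2: (False) ∧ M = (False) AND False = False
AND is true only when ALL operands are true.

False


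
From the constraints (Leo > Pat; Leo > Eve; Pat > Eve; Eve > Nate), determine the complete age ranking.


Constraints: Leo > Pat; Leo > Eve; Pat > Eve; Eve > Nate
Method: at each step, the next-highest is the one remaining person who never appears on the smaller side of a constraint between remaining people.
  Step 1: remaining {Pat, Nate, Leo, Eve}; on the smaller side: {Pat, Nate, Eve} → Leo is next (Leo > Pat; Leo > Eve).
  Step 2: remaining {Pat, Nate, Eve}; on the smaller side: {Nate, Eve} → Pat is next (Pat > Eve).
  Step 3: remaining {Nate, Eve}; on the smaller side: {Nate} → Eve is next (Eve > Nate).
  Step 4: only Nate remains → lowest.
Final ranking (highest to lowest):

Leo > Pat > Eve > Nate


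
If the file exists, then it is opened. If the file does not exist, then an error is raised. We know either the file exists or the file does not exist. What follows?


Constructive dilemma: (P → Q) ∧ (R → S), P ∨ R ⊢ Q ∨ S
Premise 1: the file exists → it is opened
Premise 2: the file does not exist → an error is raised
Premise 3: the file exists ∨ the file does not exist
Case 1: Assuming the file exists, then by Premise 1, it is opened.
Case 2: Assuming the file does not exist, then by Premise 2, an error is raised.
Since one of the file exists or the file does not exist must hold, we get it is opened or an error is raised.

It is opened or an error is raised.


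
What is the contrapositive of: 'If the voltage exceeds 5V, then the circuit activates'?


Original: If the voltage exceeds 5V, then the circuit activates
Contrapositive: If ¬Q, then ¬P
Negate Q: not (the circuit activates)
Negate P: not (the voltage exceeds 5V)

If not (the circuit activates), then not (the voltage exceeds 5V).


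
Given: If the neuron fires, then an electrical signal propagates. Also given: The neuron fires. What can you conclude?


Modus ponens: P → Q, P ⊢ Q
P: the neuron fires
Q: an electrical signal propagates
We have P → Q and P is true.
By modus ponens, Q must be true.

An electrical signal propagates


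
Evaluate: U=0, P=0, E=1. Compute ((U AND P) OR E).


U AND P = 0&0 = 0
0 OR 1 = 1

1


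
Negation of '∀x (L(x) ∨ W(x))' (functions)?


Original: ∀x (L(x) ∨ W(x))
Rule: ¬∀→∃, ¬∃→∀, negate predicate.
Negation: ∃x (¬L(x) ∧ ¬W(x))

∃x (¬L(x) ∧ ¬W(x))


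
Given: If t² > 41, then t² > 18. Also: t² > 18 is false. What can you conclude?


Modus tollens: P → Q, ¬Q ⊢ ¬P
P: t² > 41
Q: t² > 18
We have P → Q and Q is false.
By modus tollens, P must be false.

It is not the case that t² > 41


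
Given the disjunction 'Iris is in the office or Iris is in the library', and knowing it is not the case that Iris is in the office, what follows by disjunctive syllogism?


Disjunctive syllogism: P ∨ Q, ¬P ⊢ Q
Disjunction: Iris is in the office ∨ Iris is in the library
We know it is not the case that Iris is in the office.
By disjunctive syllogism, the other disjunct must be true.

Iris is in the library


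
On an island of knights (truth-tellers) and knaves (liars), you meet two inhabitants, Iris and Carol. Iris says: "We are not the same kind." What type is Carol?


Iris says: "We are not the same kind."
Case 1: Iris is a Knight (truth-teller)
  Statement is true → they ARE different → Carol is a Knave
Case 2: Iris is a Knave (liar)
  Statement is false → they are NOT different → Carol is a Knave
In both cases, Carol is a Knave.

Knave


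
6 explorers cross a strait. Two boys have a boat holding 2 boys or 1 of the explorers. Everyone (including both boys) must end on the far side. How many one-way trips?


Per crossing of one of the explorers: boys→, one←, one of the explorers→, one← = 4 trips
6 × 4 = 24, + 1 final boys→ = 25
Minimum trips = 25

25


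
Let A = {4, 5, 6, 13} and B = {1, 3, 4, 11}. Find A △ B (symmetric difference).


A = {4, 5, 6, 13}
B = {1, 3, 4, 11}
Operation: symmetric difference
In A only: [5, 6, 13], in B only: [1, 3, 11]

{1, 3, 5, 6, 11, 13}


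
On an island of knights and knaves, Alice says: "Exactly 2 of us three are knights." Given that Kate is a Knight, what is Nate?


Alice claims exactly 2 knights among Alice, Kate, Nate.
Given: Kate is a Knight.

Case 1: Alice is a Knight (tells truth)
  Then exactly 2 of the three are knights.
  Counting Alice, Kate: 2 knight(s) so far. Need 0 more → Nate = Knave.
Case 2: Alice is a Knave (lies)
  Then the count is NOT 2.
  If Nate = Knight, count = 2 = 2 → claim would be true, contradicts lie.
  If Nate = Knave, count = 1 ≠ 2 → lie confirmed ✓

Nate is a Knave.

Knave


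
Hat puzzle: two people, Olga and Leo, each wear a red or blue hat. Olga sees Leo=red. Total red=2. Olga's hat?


Total red = 2, Leo = red
Red accounted for: 1
Remaining for Olga: 1
Olga's hat is red.

red


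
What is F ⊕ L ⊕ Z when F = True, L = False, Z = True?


F = True, L = False, Z = True
Step 1: F ⊕ L = True XOR False = True
Step 2: True ⊕ Z = True XOR True = False
XOR is true when an odd number of operands are true.

False


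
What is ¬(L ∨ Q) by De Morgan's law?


De Morgan's law: ¬(P ∨ Q) ≡ ¬P ∧ ¬Q
¬(L ∨ Q) = ¬L ∧ ¬Q

¬L ∧ ¬Q


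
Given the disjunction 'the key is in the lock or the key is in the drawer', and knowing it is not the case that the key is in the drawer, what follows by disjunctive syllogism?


Disjunctive syllogism: P ∨ Q, ¬P ⊢ Q
Disjunction: the key is in the lock ∨ the key is in the drawer
We know it is not the case that the key is in the drawer.
By disjunctive syllogism, the other disjunct must be true.

The key is in the lock


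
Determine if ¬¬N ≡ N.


Expression 1: ¬¬N
Expression 2: N
Truth table (N | Expr1 Expr2):
  T |   T     T
  F |   F     F
All 2 rows agree, so the expressions are logically equivalent.

Yes


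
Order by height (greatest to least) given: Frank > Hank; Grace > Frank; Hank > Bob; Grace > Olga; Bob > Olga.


Constraints: Frank > Hank; Grace > Frank; Hank > Bob; Grace > Olga; Bob > Olga
Method: at each step, the next-highest is the one remaining person who never appears on the smaller side of a constraint between remaining people.
  Step 1: remaining {Hank, Bob, Grace, Olga, Frank}; on the smaller side: {Hank, Bob, Olga, Frank} → Grace is next (Grace > Frank; Grace > Olga).
  Step 2: remaining {Hank, Bob, Olga, Frank}; on the smaller side: {Hank, Bob, Olga} → Frank is next (Frank > Hank).
  Step 3: remaining {Hank, Bob, Olga}; on the smaller side: {Bob, Olga} → Hank is next (Hank > Bob).
  Step 4: remaining {Bob, Olga}; on the smaller side: {Olga} → Bob is next (Bob > Olga).
  Step 5: only Olga remains → lowest.
Final ranking (highest to lowest):

Grace > Frank > Hank > Bob > Olga


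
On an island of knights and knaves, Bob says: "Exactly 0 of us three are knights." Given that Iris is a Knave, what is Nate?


Bob claims exactly 0 knights among Bob, Iris, Nate.
Given: Iris is a Knave.

Case 1: Bob is a Knight (tells truth)
  Then exactly 0 of the three are knights.
  Counting Bob, Iris: 1 knight(s) so far. Need -1 more → impossible.
Case 2: Bob is a Knave (lies)
  Then the count is NOT 0.
  If Nate = Knave, count = 0 = 0 → claim would be true, contradicts lie.
  If Nate = Knight, count = 1 ≠ 0 → lie confirmed ✓

Nate is a Knight.

Knight


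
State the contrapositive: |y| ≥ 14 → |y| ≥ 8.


Original: If |y| ≥ 14, then |y| ≥ 8
Contrapositive: If ¬Q, then ¬P
Negate Q: not (|y| ≥ 8)
Negate P: not (|y| ≥ 14)

If not (|y| ≥ 8), then not (|y| ≥ 14).


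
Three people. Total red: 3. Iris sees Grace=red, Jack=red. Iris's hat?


Total red = 3, seen red = 2
Own red = 3 - 2 = 1
Iris's hat is red.

red


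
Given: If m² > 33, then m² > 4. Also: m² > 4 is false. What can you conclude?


Modus tollens: P → Q, ¬Q ⊢ ¬P
P: m² > 33
Q: m² > 4
We have P → Q and Q is false.
By modus tollens, P must be false.

It is not the case that m² > 33


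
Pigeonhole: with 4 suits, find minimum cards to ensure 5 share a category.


Pigeonhole: to guarantee k in one of n categories, need (k-1)×n + 1.
k = 5, n = 4
Minimum = (5-1) × 4 + 1 = 4 × 4 + 1

17


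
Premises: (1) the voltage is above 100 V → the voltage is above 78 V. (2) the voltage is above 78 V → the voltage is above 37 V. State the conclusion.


Hypothetical syllogism: P → Q, Q → R ⊢ P → R
Premise 1: the voltage is above 100 V → the voltage is above 78 V
Premise 2: the voltage is above 78 V → the voltage is above 37 V
Chain the implications: the middle term (the voltage is above 78 V) links the two.
Conclusion: If the voltage is above 100 V, then the voltage is above 37 V.

If the voltage is above 100 V, then the voltage is above 37 V.


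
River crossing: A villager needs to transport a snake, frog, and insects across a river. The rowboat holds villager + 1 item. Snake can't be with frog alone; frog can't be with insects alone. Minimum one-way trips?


1. villager+frog → 2. villager ← 3. villager+snake → 4. villager+frog ← 5. villager+insects → 6. villager ← 7. villager+frog →
Minimum trips = 7

7


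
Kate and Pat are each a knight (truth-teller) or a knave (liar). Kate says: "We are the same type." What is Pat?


Kate says: "We are the same type."
Case 1: Kate is a Knight (truth-teller)
  Statement is true → they ARE the same → Pat is also a Knight
Case 2: Kate is a Knave (liar)
  Statement is false → they are NOT the same → Pat is a Knight
In both cases, Pat is a Knight.

Knight


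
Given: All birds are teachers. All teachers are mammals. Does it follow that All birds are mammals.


Premise 1: All birds are teachers.
Premise 2: All teachers are mammals.
Conclusion: All birds are mammals.
Barbara syllogism (AAA-1): All A are B, All B are C → All A are C.
Middle term (teachers) distributed in premise 2.

Valid


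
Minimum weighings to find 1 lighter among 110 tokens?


Each weighing has 3 outcomes (left heavy / balance / right heavy), so k weighings distinguish at most 3^k cases; splitting into three near-equal groups achieves this.
Need 3^k ≥ 110: 3^4 = 81 < 110 ≤ 3^5 = 243
k = ⌈log₃(110)⌉ = 5

5


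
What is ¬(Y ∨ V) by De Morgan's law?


De Morgan's law: ¬(P ∨ Q) ≡ ¬P ∧ ¬Q
¬(Y ∨ V) = ¬Y ∧ ¬V

¬Y ∧ ¬V


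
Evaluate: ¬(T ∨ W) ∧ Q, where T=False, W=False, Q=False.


T = False, W = False, Q = False
Expression: ¬(T ∨ W) ∧ Q
Step 1: T ∨ W = False OR False = False
Step 2: ¬(T ∨ W) = NOT False = True
Step 3: (True) ∧ Q = True AND False = False

False


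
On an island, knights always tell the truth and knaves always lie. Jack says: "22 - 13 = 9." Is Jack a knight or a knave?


Statement: "22 - 13 = 9."
Actual: 22 - 13 = 9
Claimed: 9
Statement is TRUE → Jack tells the truth → Knight

Knight


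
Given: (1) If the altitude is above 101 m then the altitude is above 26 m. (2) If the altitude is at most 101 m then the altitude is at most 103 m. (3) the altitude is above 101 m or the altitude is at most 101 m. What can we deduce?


Constructive dilemma: (P → Q) ∧ (R → S), P ∨ R ⊢ Q ∨ S
Premise 1: the altitude is above 101 m → the altitude is above 26 m
Premise 2: the altitude is at most 101 m → the altitude is at most 103 m
Premise 3: the altitude is above 101 m ∨ the altitude is at most 101 m
Case 1: Assuming the altitude is above 101 m, then by Premise 1, the altitude is above 26 m.
Case 2: Assuming the altitude is at most 101 m, then by Premise 2, the altitude is at most 103 m.
Since one of the altitude is above 101 m or the altitude is at most 101 m must hold, we get the altitude is above 26 m or the altitude is at most 103 m.

The altitude is above 26 m or the altitude is at most 103 m.


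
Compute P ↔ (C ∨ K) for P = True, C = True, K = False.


P = True, C = True, K = False
Step 1: C ∨ K = True OR False = True
Step 2: P ↔ (True): true when both sides have same truth value.
Result: True ↔ True = True

True


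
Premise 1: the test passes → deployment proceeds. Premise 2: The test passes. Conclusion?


Modus ponens: P → Q, P ⊢ Q
P: the test passes
Q: deployment proceeds
We have P → Q and P is true.
By modus ponens, Q must be true.

Deployment proceeds


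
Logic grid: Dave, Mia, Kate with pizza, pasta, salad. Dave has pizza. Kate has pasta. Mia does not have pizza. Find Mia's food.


From clues:
  Kate → pasta
  Dave → pizza
By elimination, Mia gets the remaining.

salad


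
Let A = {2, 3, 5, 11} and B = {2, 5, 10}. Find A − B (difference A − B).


A = {2, 3, 5, 11}
B = {2, 5, 10}
Operation: difference A − B
In A but not B: 3, 11

{3, 11}


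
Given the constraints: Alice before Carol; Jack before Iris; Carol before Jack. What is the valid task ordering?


Constraints: Alice before Carol; Jack before Iris; Carol before Jack
Method: repeatedly schedule the remaining task that has no remaining task required before it.
  Step 1: remaining {Alice, Jack, Iris, Carol}; every task except Alice still has a predecessor pending → schedule Alice.
  Step 2: remaining {Jack, Iris, Carol}; every task except Carol still has a predecessor pending → schedule Carol.
  Step 3: remaining {Jack, Iris}; every task except Jack still has a predecessor pending → schedule Jack.
  Step 4: only Iris remains → schedule Iris.
Resulting order:

Alice → Carol → Jack → Iris


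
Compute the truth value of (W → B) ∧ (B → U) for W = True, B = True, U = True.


W = True, B = True, U = True
Step 1: W → B is false only when W=True and B=False. Result: True
Step 2: B → U is false only when B=True and U=False. Result: True
Step 3: True ∧ True = True

True


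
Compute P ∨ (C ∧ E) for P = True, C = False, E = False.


P = True, C = False, E = False
Step 1: C ∧ E = False AND False = False
Step 2: P ∨ False = True OR False = True
AND evaluated first (higher precedence); then OR applied.

True


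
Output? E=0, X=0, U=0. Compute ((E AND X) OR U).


E AND X = 0&0 = 0
0 OR 0 = 0

0


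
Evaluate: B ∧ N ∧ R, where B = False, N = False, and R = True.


B = False, N = False, R = True
Step 1: B ∧ N = False AND False = False
Step 2: (False) ∧ R = (False) AND True = False
AND is true only when ALL operands are true.

False


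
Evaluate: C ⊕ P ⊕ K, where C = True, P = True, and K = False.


C = True, P = True, K = False
Step 1: C ⊕ P = True XOR True = False
Step 2: False ⊕ K = False XOR False = False
XOR is true when an odd number of operands are true.

False


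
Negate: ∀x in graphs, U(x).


Original: ∀x U(x)
Rule: ¬∀→∃, ¬∃→∀, negate predicate.
Negation: ∃x ¬U(x)

∃x ¬U(x)


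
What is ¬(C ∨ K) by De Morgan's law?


De Morgan's law: ¬(P ∨ Q) ≡ ¬P ∧ ¬Q
¬(C ∨ K) = ¬C ∧ ¬K

¬C ∧ ¬K


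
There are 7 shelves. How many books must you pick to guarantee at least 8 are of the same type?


Pigeonhole: to guarantee k in one of n categories, need (k-1)×n + 1.
k = 8, n = 7
Minimum = (8-1) × 7 + 1 = 7 × 7 + 1

50


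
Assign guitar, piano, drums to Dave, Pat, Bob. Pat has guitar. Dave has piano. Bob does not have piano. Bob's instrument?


From clues:
  Pat → guitar
  Dave → piano
By elimination, Bob gets the remaining.

drums


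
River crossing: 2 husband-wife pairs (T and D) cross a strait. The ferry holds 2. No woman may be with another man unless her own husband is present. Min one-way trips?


Label couples T and D.
1. WT+WD → (far: WT,WD; near: HT,HD)
2. WT ←   (far: WD; near: HT,HD,WT)
3. HT+HD → (far: HT,HD,WD; near: WT)
4. HT ←   (far: HD,WD; near: HT,WT)  — HT returns, since WT is alone on near bank
5. HT+WT → (far: all four; near: empty)
Every state respects the constraint.
Minimum trips = 5

5


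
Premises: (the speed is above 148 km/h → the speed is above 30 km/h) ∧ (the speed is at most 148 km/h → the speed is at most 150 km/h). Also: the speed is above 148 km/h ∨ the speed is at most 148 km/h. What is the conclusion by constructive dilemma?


Constructive dilemma: (P → Q) ∧ (R → S), P ∨ R ⊢ Q ∨ S
Premise 1: the speed is above 148 km/h → the speed is above 30 km/h
Premise 2: the speed is at most 148 km/h → the speed is at most 150 km/h
Premise 3: the speed is above 148 km/h ∨ the speed is at most 148 km/h
Case 1: Assuming the speed is above 148 km/h, then by Premise 1, the speed is above 30 km/h.
Case 2: Assuming the speed is at most 148 km/h, then by Premise 2, the speed is at most 150 km/h.
Since one of the speed is above 148 km/h or the speed is at most 148 km/h must hold, we get the speed is above 30 km/h or the speed is at most 150 km/h.

The speed is above 30 km/h or the speed is at most 150 km/h.


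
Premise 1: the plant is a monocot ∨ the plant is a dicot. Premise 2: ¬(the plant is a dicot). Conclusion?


Disjunctive syllogism: P ∨ Q, ¬P ⊢ Q
Disjunction: the plant is a monocot ∨ the plant is a dicot
We know it is not the case that the plant is a dicot.
By disjunctive syllogism, the other disjunct must be true.

The plant is a monocot


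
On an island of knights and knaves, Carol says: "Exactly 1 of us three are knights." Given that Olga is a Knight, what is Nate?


Carol claims exactly 1 knights among Carol, Olga, Nate.
Given: Olga is a Knight.

Case 1: Carol is a Knight (tells truth)
  Then exactly 1 of the three are knights.
  Counting Carol, Olga: 2 knight(s) so far. Need -1 more → impossible.
Case 2: Carol is a Knave (lies)
  Then the count is NOT 1.
  If Nate = Knave, count = 1 = 1 → claim would be true, contradicts lie.
  If Nate = Knight, count = 2 ≠ 1 → lie confirmed ✓

Nate is a Knight.

Knight


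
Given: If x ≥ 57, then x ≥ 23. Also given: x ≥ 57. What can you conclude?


Modus ponens: P → Q, P ⊢ Q
P: x ≥ 57
Q: x ≥ 23
We have P → Q and P is true.
By modus ponens, Q must be true.

x ≥ 23


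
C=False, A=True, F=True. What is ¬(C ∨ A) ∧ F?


C = False, A = True, F = True
Expression: ¬(C ∨ A) ∧ F
Step 1: C ∨ A = False OR True = True
Step 2: ¬(C ∨ A) = NOT True = False
Step 3: (False) ∧ F = False AND True = False

False


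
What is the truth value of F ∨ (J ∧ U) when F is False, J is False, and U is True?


F = False, J = False, U = True
Step 1: J ∧ U = False AND True = False
Step 2: F ∨ False = False OR False = False
AND evaluated first (higher precedence); then OR applied.

False


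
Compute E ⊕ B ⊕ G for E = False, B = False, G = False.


E = False, B = False, G = False
Step 1: E ⊕ B = False XOR False = False
Step 2: False ⊕ G = False XOR False = False
XOR is true when an odd number of operands are true.

False


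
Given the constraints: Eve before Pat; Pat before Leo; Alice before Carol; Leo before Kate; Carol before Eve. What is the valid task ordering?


Constraints: Eve before Pat; Pat before Leo; Alice before Carol; Leo before Kate; Carol before Eve
Method: repeatedly schedule the remaining task that has no remaining task required before it.
  Step 1: remaining {Alice, Kate, Eve, Carol, Pat, Leo}; every task except Alice still has a predecessor pending → schedule Alice.
  Step 2: remaining {Kate, Eve, Carol, Pat, Leo}; every task except Carol still has a predecessor pending → schedule Carol.
  Step 3: remaining {Kate, Eve, Pat, Leo}; every task except Eve still has a predecessor pending → schedule Eve.
  Step 4: remaining {Kate, Pat, Leo}; every task except Pat still has a predecessor pending → schedule Pat.
  Step 5: remaining {Kate, Leo}; every task except Leo still has a predecessor pending → schedule Leo.
  Step 6: only Kate remains → schedule Kate.
Resulting order:

Alice → Carol → Eve → Pat → Leo → Kate


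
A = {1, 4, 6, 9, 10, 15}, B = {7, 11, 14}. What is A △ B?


A = {1, 4, 6, 9, 10, 15}
B = {7, 11, 14}
Operation: symmetric difference
In A only: [1, 4, 6, 9, 10, 15], in B only: [7, 11, 14]

{1, 4, 6, 7, 9, 10, 11, 14, 15}


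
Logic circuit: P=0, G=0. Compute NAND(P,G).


P AND G = 0
NOT(0) = 1

1


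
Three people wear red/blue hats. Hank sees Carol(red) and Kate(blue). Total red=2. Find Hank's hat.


Total red = 2, seen red = 1
Own red = 2 - 1 = 1
Hank's hat is red.

red


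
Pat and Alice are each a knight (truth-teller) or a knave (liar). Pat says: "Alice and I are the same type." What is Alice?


Pat says: "Alice and I are the same type."
Case 1: Pat is a Knight (truth-teller)
  Statement is true → they ARE the same → Alice is also a Knight
Case 2: Pat is a Knave (liar)
  Statement is false → they are NOT the same → Alice is a Knight
In both cases, Alice is a Knight.

Knight


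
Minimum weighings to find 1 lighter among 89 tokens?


Each weighing has 3 outcomes (left heavy / balance / right heavy), so k weighings distinguish at most 3^k cases; splitting into three near-equal groups achieves this.
Need 3^k ≥ 89: 3^4 = 81 < 89 ≤ 3^5 = 243
k = ⌈log₃(89)⌉ = 5

5


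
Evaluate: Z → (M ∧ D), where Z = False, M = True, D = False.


Z = False, M = True, D = False
Step 1: M ∧ D = True AND False = False
Step 2: Z → (False): false only when Z=True and consequent=False.
Result: True

True


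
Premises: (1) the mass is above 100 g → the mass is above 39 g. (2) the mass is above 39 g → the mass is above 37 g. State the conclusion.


Hypothetical syllogism: P → Q, Q → R ⊢ P → R
Premise 1: the mass is above 100 g → the mass is above 39 g
Premise 2: the mass is above 39 g → the mass is above 37 g
Chain the implications: the middle term (the mass is above 39 g) links the two.
Conclusion: If the mass is above 100 g, then the mass is above 37 g.

If the mass is above 100 g, then the mass is above 37 g.


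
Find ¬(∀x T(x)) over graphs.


Original: ∀x T(x)
Rule: ¬∀→∃, ¬∃→∀, negate predicate.
Negation: ∃x ¬T(x)

∃x ¬T(x)


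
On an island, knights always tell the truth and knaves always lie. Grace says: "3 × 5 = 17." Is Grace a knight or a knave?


Statement: "3 × 5 = 17."
Actual: 3 × 5 = 15
Claimed: 17
Statement is FALSE → Grace lies → Knave

Knave


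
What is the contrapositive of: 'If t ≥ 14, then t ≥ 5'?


Original: If t ≥ 14, then t ≥ 5
Contrapositive: If ¬Q, then ¬P
Negate Q: not (t ≥ 5)
Negate P: not (t ≥ 14)

If not (t ≥ 5), then not (t ≥ 14).


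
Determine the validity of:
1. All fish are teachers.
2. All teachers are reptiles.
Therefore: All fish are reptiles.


Premise 1: All fish are teachers.
Premise 2: All teachers are reptiles.
Conclusion: All fish are reptiles.
Barbara syllogism (AAA-1): All A are B, All B are C → All A are C.
Middle term (teachers) distributed in premise 2.

Valid


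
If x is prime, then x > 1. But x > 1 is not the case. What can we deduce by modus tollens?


Modus tollens: P → Q, ¬Q ⊢ ¬P
P: x is prime
Q: x > 1
We have P → Q and Q is false.
By modus tollens, P must be false.

It is not the case that x is prime


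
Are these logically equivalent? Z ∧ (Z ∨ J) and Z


Expression 1: Z ∧ (Z ∨ J)
Expression 2: Z
Truth table (Z J | Expr1 Expr2):
  T T |   T     T
  T F |   T     T
  F T |   F     F
  F F |   F     F
All 4 rows agree, so the expressions are logically equivalent.

Yes


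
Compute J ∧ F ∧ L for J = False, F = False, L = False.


J = False, F = False, L = False
Step 1: J ∧ F = False AND False = False
Step 2: (False) ∧ L = (False) AND False = False
AND is true only when ALL operands are true.

False


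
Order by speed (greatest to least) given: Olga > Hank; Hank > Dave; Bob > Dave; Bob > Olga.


Constraints: Olga > Hank; Hank > Dave; Bob > Dave; Bob > Olga
Method: at each step, the next-highest is the one remaining person who never appears on the smaller side of a constraint between remaining people.
  Step 1: remaining {Hank, Olga, Dave, Bob}; on the smaller side: {Hank, Olga, Dave} → Bob is next (Bob > Dave; Bob > Olga).
  Step 2: remaining {Hank, Olga, Dave}; on the smaller side: {Hank, Dave} → Olga is next (Olga > Hank).
  Step 3: remaining {Hank, Dave}; on the smaller side: {Dave} → Hank is next (Hank > Dave).
  Step 4: only Dave remains → lowest.
Final ranking (highest to lowest):

Bob > Olga > Hank > Dave


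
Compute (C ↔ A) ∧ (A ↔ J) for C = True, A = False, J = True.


C = True, A = False, J = True
Step 1: C ↔ A is true when C and A have the same value. Result: False
Step 2: A ↔ J is true when A and J have the same value. Result: False
Step 3: False ∧ False = False

False


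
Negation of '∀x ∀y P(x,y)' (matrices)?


Original: ∀x ∀y P(x,y)
Rule: ¬∀→∃, ¬∃→∀, negate predicate.
Negation: ∃x ∃y ¬P(x,y)

∃x ∃y ¬P(x,y)


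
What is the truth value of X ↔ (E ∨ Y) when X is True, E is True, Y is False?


X = True, E = True, Y = False
Step 1: E ∨ Y = True OR False = True
Step 2: X ↔ (True): true when both sides have same truth value.
Result: True ↔ True = True

True


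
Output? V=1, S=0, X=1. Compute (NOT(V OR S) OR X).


V OR S = 1
NOT(1) = 0
0 OR 1 = 1

1


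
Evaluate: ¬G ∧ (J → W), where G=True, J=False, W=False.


G = True, J = False, W = False
Expression: ¬G ∧ (J → W)
Step 1: ¬G = NOT True = False
Step 2: J → W = False → False (false only if J=True, W=False) = True
Step 3: (False) ∧ (True) = False AND True = False

False


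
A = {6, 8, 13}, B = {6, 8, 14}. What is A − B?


A = {6, 8, 13}
B = {6, 8, 14}
Operation: difference A − B
In A but not B: 13

{13}


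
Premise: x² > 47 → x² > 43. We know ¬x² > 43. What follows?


Modus tollens: P → Q, ¬Q ⊢ ¬P
P: x² > 47
Q: x² > 43
We have P → Q and Q is false.
By modus tollens, P must be false.

It is not the case that x² > 47


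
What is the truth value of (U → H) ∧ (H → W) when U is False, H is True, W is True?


U = False, H = True, W = True
Step 1: U → H is false only when U=True and H=False. Result: True
Step 2: H → W is false only when H=True and W=False. Result: True
Step 3: True ∧ True = True

True


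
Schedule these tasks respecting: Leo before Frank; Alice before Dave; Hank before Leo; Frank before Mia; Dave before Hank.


Constraints: Leo before Frank; Alice before Dave; Hank before Leo; Frank before Mia; Dave before Hank
Method: repeatedly schedule the remaining task that has no remaining task required before it.
  Step 1: remaining {Mia, Alice, Hank, Frank, Dave, Leo}; every task except Alice still has a predecessor pending → schedule Alice.
  Step 2: remaining {Mia, Hank, Frank, Dave, Leo}; every task except Dave still has a predecessor pending → schedule Dave.
  Step 3: remaining {Mia, Hank, Frank, Leo}; every task except Hank still has a predecessor pending → schedule Hank.
  Step 4: remaining {Mia, Frank, Leo}; every task except Leo still has a predecessor pending → schedule Leo.
  Step 5: remaining {Mia, Frank}; every task except Frank still has a predecessor pending → schedule Frank.
  Step 6: only Mia remains → schedule Mia.
Resulting order:

Alice → Dave → Hank → Leo → Frank → Mia


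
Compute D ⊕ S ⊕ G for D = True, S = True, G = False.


D = True, S = True, G = False
Step 1: D ⊕ S = True XOR True = False
Step 2: False ⊕ G = False XOR False = False
XOR is true when an odd number of operands are true.

False


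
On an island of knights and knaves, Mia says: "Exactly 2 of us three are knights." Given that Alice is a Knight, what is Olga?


Mia claims exactly 2 knights among Mia, Alice, Olga.
Given: Alice is a Knight.

Case 1: Mia is a Knight (tells truth)
  Then exactly 2 of the three are knights.
  Counting Mia, Alice: 2 knight(s) so far. Need 0 more → Olga = Knave.
Case 2: Mia is a Knave (lies)
  Then the count is NOT 2.
  If Olga = Knight, count = 2 = 2 → claim would be true, contradicts lie.
  If Olga = Knave, count = 1 ≠ 2 → lie confirmed ✓

Olga is a Knave.

Knave


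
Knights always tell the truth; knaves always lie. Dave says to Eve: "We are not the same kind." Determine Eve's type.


Dave says: "We are not the same kind."
Case 1: Dave is a Knight (truth-teller)
  Statement is true → they ARE different → Eve is a Knave
Case 2: Dave is a Knave (liar)
  Statement is false → they are NOT different → Eve is a Knave
In both cases, Eve is a Knave.

Knave


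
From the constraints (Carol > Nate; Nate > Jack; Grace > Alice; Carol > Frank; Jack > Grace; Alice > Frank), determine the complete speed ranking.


Constraints: Carol > Nate; Nate > Jack; Grace > Alice; Carol > Frank; Jack > Grace; Alice > Frank
Method: at each step, the next-highest is the one remaining person who never appears on the smaller side of a constraint between remaining people.
  Step 1: remaining {Carol, Nate, Frank, Alice, Grace, Jack}; on the smaller side: {Nate, Frank, Alice, Grace, Jack} → Carol is next (Carol > Nate; Carol > Frank).
  Step 2: remaining {Nate, Frank, Alice, Grace, Jack}; on the smaller side: {Frank, Alice, Grace, Jack} → Nate is next (Nate > Jack).
  Step 3: remaining {Frank, Alice, Grace, Jack}; on the smaller side: {Frank, Alice, Grace} → Jack is next (Jack > Grace).
  Step 4: remaining {Frank, Alice, Grace}; on the smaller side: {Frank, Alice} → Grace is next (Grace > Alice).
  Step 5: remaining {Frank, Alice}; on the smaller side: {Frank} → Alice is next (Alice > Frank).
  Step 6: only Frank remains → lowest.
Final ranking (highest to lowest):

Carol > Nate > Jack > Grace > Alice > Frank


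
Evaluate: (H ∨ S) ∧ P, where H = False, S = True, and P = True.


H = False, S = True, P = True
Step 1: H ∨ S = False OR True = True
Step 2: True ∧ P = True AND True = True
OR is true when at least one operand is true; AND requires both.

True


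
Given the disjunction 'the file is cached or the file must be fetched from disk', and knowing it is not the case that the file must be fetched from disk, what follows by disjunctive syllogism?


Disjunctive syllogism: P ∨ Q, ¬P ⊢ Q
Disjunction: the file is cached ∨ the file must be fetched from disk
We know it is not the case that the file must be fetched from disk.
By disjunctive syllogism, the other disjunct must be true.

The file is cached


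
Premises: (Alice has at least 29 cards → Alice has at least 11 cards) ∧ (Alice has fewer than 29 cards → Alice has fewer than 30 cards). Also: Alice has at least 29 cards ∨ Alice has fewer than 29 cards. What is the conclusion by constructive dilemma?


Constructive dilemma: (P → Q) ∧ (R → S), P ∨ R ⊢ Q ∨ S
Premise 1: Alice has at least 29 cards → Alice has at least 11 cards
Premise 2: Alice has fewer than 29 cards → Alice has fewer than 30 cards
Premise 3: Alice has at least 29 cards ∨ Alice has fewer than 29 cards
Case 1: Assuming Alice has at least 29 cards, then by Premise 1, Alice has at least 11 cards.
Case 2: Assuming Alice has fewer than 29 cards, then by Premise 2, Alice has fewer than 30 cards.
Since one of Alice has at least 29 cards or Alice has fewer than 29 cards must hold, we get Alice has at least 11 cards or Alice has fewer than 30 cards.

Alice has at least 11 cards or Alice has fewer than 30 cards.


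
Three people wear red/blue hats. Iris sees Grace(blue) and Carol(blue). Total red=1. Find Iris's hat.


Total red = 1, seen red = 0
Own red = 1 - 0 = 1
Iris's hat is red.

red


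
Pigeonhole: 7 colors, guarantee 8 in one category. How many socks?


Pigeonhole: to guarantee k in one of n categories, need (k-1)×n + 1.
k = 8, n = 7
Minimum = (8-1) × 7 + 1 = 7 × 7 + 1

50


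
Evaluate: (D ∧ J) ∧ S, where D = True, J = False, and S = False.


D = True, J = False, S = False
Step 1: D ∧ J = True AND False = False
Step 2: False ∧ S = False AND False = False
AND is true only when ALL operands are true.

False


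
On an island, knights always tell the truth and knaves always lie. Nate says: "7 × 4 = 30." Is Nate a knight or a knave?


Statement: "7 × 4 = 30."
Actual: 7 × 4 = 28
Claimed: 30
Statement is FALSE → Nate lies → Knave

Knave


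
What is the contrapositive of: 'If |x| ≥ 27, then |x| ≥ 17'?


Original: If |x| ≥ 27, then |x| ≥ 17
Contrapositive: If ¬Q, then ¬P
Negate Q: not (|x| ≥ 17)
Negate P: not (|x| ≥ 27)

If not (|x| ≥ 17), then not (|x| ≥ 27).


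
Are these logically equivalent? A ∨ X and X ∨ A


Expression 1: A ∨ X
Expression 2: X ∨ A
Truth table (A X | Expr1 Expr2):
  T T |   T     T
  T F |   T     T
  F T |   T     T
  F F |   F     F
All 4 rows agree, so the expressions are logically equivalent.

Yes


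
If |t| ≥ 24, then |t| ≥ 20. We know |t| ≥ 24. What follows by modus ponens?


Modus ponens: P → Q, P ⊢ Q
P: |t| ≥ 24
Q: |t| ≥ 20
We have P → Q and P is true.
By modus ponens, Q must be true.

|t| ≥ 20


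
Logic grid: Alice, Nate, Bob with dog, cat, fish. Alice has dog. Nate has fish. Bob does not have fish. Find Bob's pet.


From clues:
  Nate → fish
  Alice → dog
By elimination, Bob gets the remaining.

cat


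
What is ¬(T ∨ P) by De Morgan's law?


De Morgan's law: ¬(P ∨ Q) ≡ ¬P ∧ ¬Q
¬(T ∨ P) = ¬T ∧ ¬P

¬T ∧ ¬P


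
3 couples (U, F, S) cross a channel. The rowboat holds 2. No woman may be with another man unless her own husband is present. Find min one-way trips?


Label couples U, F, S (H = husband, W = wife).
Counting alone: 6 people, the rowboat carries 2 and someone must bring it back, so each round trip nets at most +1 on the far side until the last crossing → at least 9 trips. The jealousy constraint makes 9 impossible; the shortest valid schedule has 11:
1. WU+WF →  (far: WU,WF; near: HU,HF,HS,WS)
2. WU ←       (far: WF; near: HU,HF,HS,WU,WS)
3. WU+WS →  (far: WU,WF,WS; near: HU,HF,HS)
4. WU ←       (far: WF,WS; near: HU,HF,HS,WU)
5. HF+HS →  (far: HF,WF,HS,WS; near: HU,WU)
6. HF+WF ←  (far: HS,WS; near: HU,WU,HF,WF)
7. HU+HF →  (far: HU,HF,HS,WS; near: WU,WF)
8. WS ←       (far: HU,HF,HS; near: WU,WF,WS)
9. WU+WF →  (far: HU,WU,HF,WF,HS; near: WS)
10. HS ←      (far: HU,WU,HF,WF; near: HS,WS)
11. HS+WS → (far: all six; near: empty)
In every state each wife is either with her husband or with no other man.
Minimum trips = 11

11


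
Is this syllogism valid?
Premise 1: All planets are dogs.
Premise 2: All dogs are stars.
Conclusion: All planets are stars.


Premise 1: All planets are dogs.
Premise 2: All dogs are stars.
Conclusion: All planets are stars.
Barbara syllogism (AAA-1): All A are B, All B are C → All A are C.
Middle term (dogs) distributed in premise 2.

Valid


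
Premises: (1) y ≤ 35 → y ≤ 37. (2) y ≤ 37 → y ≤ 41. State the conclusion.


Hypothetical syllogism: P → Q, Q → R ⊢ P → R
Premise 1: y ≤ 35 → y ≤ 37
Premise 2: y ≤ 37 → y ≤ 41
Chain the implications: the middle term (y ≤ 37) links the two.
Conclusion: If y ≤ 35, then y ≤ 41.

If y ≤ 35, then y ≤ 41.


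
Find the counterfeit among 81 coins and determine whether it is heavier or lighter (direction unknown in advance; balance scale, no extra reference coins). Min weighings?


Let n = 81. 162 possibilities (n coins × lighter/heavier); each weighing has 3 outcomes.
Bound for k weighings: say the first weighing puts j coins on each pan. If it tips, the 2j weighed coins remain suspects (each with a known direction) and k-1 weighings give 3^(k-1) outcomes; 3^(k-1) is odd, so 2j ≤ 3^(k-1) - 1. If it balances, the n - 2j unweighed coins remain with direction unknown: 2(n - 2j) ≤ 3^(k-1) - 1 by the same parity argument. Adding, n ≤ (3^(k-1) - 1) + (3^(k-1) - 1)/2 = (3^k - 3)/2, and the classical three-group strategy achieves this (3 coins in 2 weighings, 12 in 3, 39 in 4, 120 in 5).
So we need the smallest k with (3^k - 3)/2 ≥ 81.
k = 4: (3^4 - 3)/2 = 39 < 81 ✗
k = 5: (3^5 - 3)/2 = 120 ≥ 81 ✓

5


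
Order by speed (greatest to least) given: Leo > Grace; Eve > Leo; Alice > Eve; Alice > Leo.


Constraints: Leo > Grace; Eve > Leo; Alice > Eve; Alice > Leo
Method: at each step, the next-highest is the one remaining person who never appears on the smaller side of a constraint between remaining people.
  Step 1: remaining {Leo, Grace, Eve, Alice}; on the smaller side: {Leo, Grace, Eve} → Alice is next (Alice > Eve; Alice > Leo).
  Step 2: remaining {Leo, Grace, Eve}; on the smaller side: {Leo, Grace} → Eve is next (Eve > Leo).
  Step 3: remaining {Leo, Grace}; on the smaller side: {Grace} → Leo is next (Leo > Grace).
  Step 4: only Grace remains → lowest.
Final ranking (highest to lowest):

Alice > Eve > Leo > Grace
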